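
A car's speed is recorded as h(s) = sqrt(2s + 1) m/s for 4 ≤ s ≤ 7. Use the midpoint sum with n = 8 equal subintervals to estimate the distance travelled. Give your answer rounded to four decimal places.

Δs = (7 − 4)/8 = 0.375.
Midpoints: 4.1875, 4.5625, 4.9375, 5.3125, 5.6875, 6.0625, 6.4375, 6.8125.
h(4.1875) ≈ 3.0619, h(4.5625) ≈ 3.1820, h(4.9375) ≈ 3.2977, h(5.3125) ≈ 3.4095, h(5.6875) ≈ 3.5178, h(6.0625) ≈ 3.6228, h(6.4375) ≈ 3.7249, h(6.8125) ≈ 3.8243.
Sum = Δs · [h(4.1875) + h(4.5625) + h(4.9375) + ...].
Sum ≈ 10.3654.

10.3654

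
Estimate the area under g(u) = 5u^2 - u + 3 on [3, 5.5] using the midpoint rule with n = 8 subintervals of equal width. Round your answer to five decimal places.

Δu = (5.5 − 3)/8 = 0.3125.
Midpoints: 3.15625, 3.46875, 3.78125, 4.09375, 4.40625, 4.71875, 5.03125, 5.34375.
g(3.15625) = 50845/1024, g(3.46875) = 61125/1024, g(3.78125) = 72405/1024, g(4.09375) = 84685/1024, g(4.40625) = 97965/1024, g(4.71875) = 112245/1024, g(5.03125) = 127525/1024, g(5.34375) = 143805/1024.
Sum = Δu · [g(3.15625) + g(3.46875) + g(3.78125) + ...].
Sum ≈ 229.06494.

229.06494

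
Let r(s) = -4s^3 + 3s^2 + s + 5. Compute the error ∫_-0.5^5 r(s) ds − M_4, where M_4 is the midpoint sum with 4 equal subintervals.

Exact integral: ∫_-0.5^5 r(s) ds = -459.9375.
M_4 = -439.140625.
Error = -459.9375 − (-439.140625) = -20.796875.

-20.796875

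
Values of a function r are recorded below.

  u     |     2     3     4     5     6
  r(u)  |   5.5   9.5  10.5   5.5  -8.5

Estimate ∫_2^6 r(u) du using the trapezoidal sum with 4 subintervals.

Δu = 1.
T_4 = (1/2)·[5.5 + 2·9.5 + 2·10.5 + 2·5.5 + (-8.5)] = 24.

24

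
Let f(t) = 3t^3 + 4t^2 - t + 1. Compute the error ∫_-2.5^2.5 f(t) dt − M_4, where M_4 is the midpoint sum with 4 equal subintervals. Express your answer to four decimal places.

2.6042

Exact integral: ∫_-2.5^2.5 f(t) dt ≈ 46.666667.
M_4 = 44.0625.
Error ≈ 46.666667 − 44.0625 ≈ 2.6042.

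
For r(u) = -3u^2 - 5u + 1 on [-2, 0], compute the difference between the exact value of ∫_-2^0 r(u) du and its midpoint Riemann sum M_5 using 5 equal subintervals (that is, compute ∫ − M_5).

Exact integral: ∫_-2^0 r(u) du = 4.
M_5 = 4.08.
Error = 4 − 4.08 = -0.08.

-0.08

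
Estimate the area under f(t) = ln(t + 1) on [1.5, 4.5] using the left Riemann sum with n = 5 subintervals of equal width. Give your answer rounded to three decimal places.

Δt = (4.5 − 1.5)/5 = 0.6.
Left endpoints: 1.5, 2.1, 2.7, 3.3, 3.9.
f(1.5) ≈ 0.916, f(2.1) ≈ 1.131, f(2.7) ≈ 1.308, f(3.3) ≈ 1.459, f(3.9) ≈ 1.589.
Sum = Δt · [f(1.5) + f(2.1) + f(2.7) + f(3.3) + f(3.9)].
Sum ≈ 3.842.

3.842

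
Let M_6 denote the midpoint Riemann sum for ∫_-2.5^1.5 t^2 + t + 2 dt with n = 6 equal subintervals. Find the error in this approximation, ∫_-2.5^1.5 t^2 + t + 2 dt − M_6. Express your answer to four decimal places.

Exact integral: ∫_-2.5^1.5 f(t) dt ≈ 12.333333.
M_6 ≈ 12.185185.
Error ≈ 12.333333 − 12.185185 ≈ 0.1481.

0.1481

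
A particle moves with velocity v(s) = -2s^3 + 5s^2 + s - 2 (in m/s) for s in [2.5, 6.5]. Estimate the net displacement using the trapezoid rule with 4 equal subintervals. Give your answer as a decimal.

Δs = (6.5 − 2.5)/4 = 1.
v(2.5) = 0.5, v(3.5) = -23, v(4.5) = -78.5, v(5.5) = -178, v(6.5) = -333.5.
T_4 = (Δs/2)·[v(s_0) + 2v(s_1) + 2v(s_2) + 2v(s_3) + v(s_4)].
Sum = -446.

-446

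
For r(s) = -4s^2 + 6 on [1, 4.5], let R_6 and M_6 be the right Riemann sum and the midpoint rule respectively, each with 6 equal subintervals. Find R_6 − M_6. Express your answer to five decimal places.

-23.64931

R_6 ≈ -122.4189815.
M_6 ≈ -98.7696759.
R_6 − M_6 ≈ -23.64931.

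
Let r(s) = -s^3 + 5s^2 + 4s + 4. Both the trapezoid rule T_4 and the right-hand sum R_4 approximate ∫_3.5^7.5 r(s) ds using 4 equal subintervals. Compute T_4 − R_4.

71.5

T_4 = -25.5.
R_4 = -97.
T_4 − R_4 = 71.5.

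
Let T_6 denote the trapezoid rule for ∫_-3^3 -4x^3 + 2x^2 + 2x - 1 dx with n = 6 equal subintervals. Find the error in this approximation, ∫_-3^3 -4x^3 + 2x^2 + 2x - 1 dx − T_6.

-2

Exact integral: ∫_-3^3 f(x) dx = 30.
T_6 = 32.
Error = 30 − 32 = -2.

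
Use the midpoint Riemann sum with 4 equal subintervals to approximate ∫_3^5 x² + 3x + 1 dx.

Δx = (5 − 3)/4 = 0.5.
Midpoints: 3.25, 3.75, 4.25, 4.75.
f(3.25) = 21.3125, f(3.75) = 26.3125, f(4.25) = 31.8125, f(4.75) = 37.8125.
Sum = Δx · [f(3.25) + f(3.75) + f(4.25) + f(4.75)].
Sum = 58.625.

58.625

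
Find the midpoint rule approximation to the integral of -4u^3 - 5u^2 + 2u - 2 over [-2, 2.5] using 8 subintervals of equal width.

-68.23828125

Δu = (2.5 − (-2))/8 = 0.5625.
Midpoints: -1.71875, -1.15625, -0.59375, -0.03125, 0.53125, 1.09375, 1.65625, 2.21875.
f(-1.71875) = 831/8192, f(-1.15625) = -39435/8192, f(-0.59375) = -33693/8192, f(-0.03125) = -16935/8192, f(0.53125) = -24153/8192, f(1.09375) = -90339/8192, f(1.65625) = -250485/8192, f(2.21875) = -539583/8192.
Sum = Δu · [f(-1.71875) + f(-1.15625) + f(-0.59375) + ...].
Sum = -68.23828125.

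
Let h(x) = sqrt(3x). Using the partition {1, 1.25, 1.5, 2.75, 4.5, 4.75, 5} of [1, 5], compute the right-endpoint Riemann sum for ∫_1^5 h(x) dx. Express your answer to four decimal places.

12.9467

Subinterval widths: 0.25, 0.25, 1.25, 1.75, 0.25, 0.25.
Right endpoints: 1.25, 1.5, 2.75, 4.5, 4.75, 5.
h(1.25) ≈ 1.9365, h(1.5) ≈ 2.1213, h(2.75) ≈ 2.8723, h(4.5) ≈ 3.6742, h(4.75) ≈ 3.7749, h(5) ≈ 3.8730.
Sum = Σ Δx_i · h(x_i).
Sum ≈ 12.9467.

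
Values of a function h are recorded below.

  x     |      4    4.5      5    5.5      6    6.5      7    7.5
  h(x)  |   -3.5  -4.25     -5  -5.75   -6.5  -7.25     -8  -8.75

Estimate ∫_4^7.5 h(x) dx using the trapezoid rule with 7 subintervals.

Δx = 0.5.
T_7 = (0.5/2)·[(-3.5) + 2·(-4.25) + 2·(-5) + 2·(-5.75) + 2·(-6.5) + 2·(-7.25) + 2·(-8) + (-8.75)] = -21.4375.

-21.4375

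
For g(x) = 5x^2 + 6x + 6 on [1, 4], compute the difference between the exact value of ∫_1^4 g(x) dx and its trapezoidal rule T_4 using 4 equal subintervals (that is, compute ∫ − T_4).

Exact integral: ∫_1^4 g(x) dx = 168.
T_4 = 169.40625.
Error = 168 − 169.40625 = -1.40625.

-1.40625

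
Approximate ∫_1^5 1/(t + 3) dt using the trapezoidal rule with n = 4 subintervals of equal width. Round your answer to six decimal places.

0.697024

Δt = (5 − 1)/4 = 1.
f(1) = 0.25, f(2) = 0.2, f(3) = 1/6, f(4) = 1/7, f(5) = 0.125.
T_4 = (Δt/2)·[f(t_0) + 2f(t_1) + 2f(t_2) + 2f(t_3) + f(t_4)].
Sum ≈ 0.697024.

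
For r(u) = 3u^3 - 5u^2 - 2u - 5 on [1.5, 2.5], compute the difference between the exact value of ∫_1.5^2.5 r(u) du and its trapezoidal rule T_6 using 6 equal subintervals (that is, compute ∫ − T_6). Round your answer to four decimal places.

-0.0602

Exact integral: ∫_1.5^2.5 r(u) du ≈ -3.916667.
T_6 ≈ -3.856481.
Error ≈ -3.916667 − (-3.856481) ≈ -0.0602.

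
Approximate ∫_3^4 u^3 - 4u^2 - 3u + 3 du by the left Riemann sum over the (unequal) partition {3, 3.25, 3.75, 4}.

-14.02734375

Subinterval widths: 0.25, 0.5, 0.25.
Left endpoints: 3, 3.25, 3.75.
f(3) = -15, f(3.25) = -14.671875, f(3.75) = -11.765625.
Sum = Σ Δu_i · f(u_i).
Sum = -14.02734375.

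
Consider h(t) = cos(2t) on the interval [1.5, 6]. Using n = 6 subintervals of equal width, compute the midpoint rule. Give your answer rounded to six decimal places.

Δt = (6 − 1.5)/6 = 0.75.
Midpoints: 1.875, 2.625, 3.375, 4.125, 4.875, 5.625.
h(1.875) ≈ -0.820559, h(2.625) ≈ 0.512085, h(3.375) ≈ 0.893006, h(4.125) ≈ -0.385748, h(4.875) ≈ -0.947580, h(5.625) ≈ 0.251690.
Sum = Δt · [h(1.875) + h(2.625) + h(3.375) + ...].
Sum ≈ -0.372829.

-0.372829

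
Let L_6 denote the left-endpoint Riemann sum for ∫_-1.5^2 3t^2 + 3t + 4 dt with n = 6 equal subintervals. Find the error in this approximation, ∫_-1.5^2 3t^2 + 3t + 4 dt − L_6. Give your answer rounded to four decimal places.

Exact integral: ∫_-1.5^2 f(t) dt = 28.
L_6 ≈ 24.001736.
Error ≈ 28 − 24.001736 ≈ 3.9983.

3.9983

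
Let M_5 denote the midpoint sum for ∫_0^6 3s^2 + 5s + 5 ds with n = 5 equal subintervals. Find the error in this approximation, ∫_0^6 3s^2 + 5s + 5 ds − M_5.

2.16

Exact integral: ∫_0^6 f(s) ds = 336.
M_5 = 333.84.
Error = 336 − 333.84 = 2.16.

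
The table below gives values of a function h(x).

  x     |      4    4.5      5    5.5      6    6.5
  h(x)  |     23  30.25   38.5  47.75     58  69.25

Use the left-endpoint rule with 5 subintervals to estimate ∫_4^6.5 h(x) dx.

Δx = 0.5.
Sum = 0.5·[23 + 30.25 + 38.5 + 47.75 + 58] = 98.75.

98.75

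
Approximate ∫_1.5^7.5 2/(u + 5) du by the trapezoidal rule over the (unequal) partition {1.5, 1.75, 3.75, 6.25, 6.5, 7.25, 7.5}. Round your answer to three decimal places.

1.319

Subinterval widths: 0.25, 2, 2.5, 0.25, 0.75, 0.25.
f(1.5) = 4/13, f(1.75) = 8/27, f(3.75) = 8/35, f(6.25) = 8/45, f(6.5) = 4/23, f(7.25) = 8/49, f(7.5) = 0.16.
On each subinterval the trapezoid contributes (Δu_i/2)·[f(u_{i-1}) + f(u_i)].
Sum ≈ 1.319.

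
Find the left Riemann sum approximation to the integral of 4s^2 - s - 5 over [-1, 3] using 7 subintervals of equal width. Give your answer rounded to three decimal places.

6.204

Δs = (3 − (-1))/7 = 4/7.
Left endpoints: -1, -3/7, 1/7, 5/7, 9/7, 13/7, 17/7.
f(-1) = 0, f(-3/7) = -188/49, f(1/7) = -248/49, f(5/7) = -180/49, f(9/7) = 16/49, f(13/7) = 340/49, f(17/7) = 792/49.
Sum = Δs · [f(-1) + f(-3/7) + f(1/7) + ...].
Sum ≈ 6.204.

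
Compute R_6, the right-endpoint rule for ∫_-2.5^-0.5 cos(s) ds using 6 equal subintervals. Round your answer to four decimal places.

0.3977

Δs = (-0.5 − (-2.5))/6 = 1/3.
Right endpoints: -13/6, -11/6, -1.5, -7/6, -5/6, -0.5.
f(-13/6) ≈ -0.5612, f(-11/6) ≈ -0.2595, f(-1.5) ≈ 0.0707, f(-7/6) ≈ 0.3932, f(-5/6) ≈ 0.6724, f(-0.5) ≈ 0.8776.
Sum = Δs · [f(-13/6) + f(-11/6) + f(-1.5) + ...].
Sum ≈ 0.3977.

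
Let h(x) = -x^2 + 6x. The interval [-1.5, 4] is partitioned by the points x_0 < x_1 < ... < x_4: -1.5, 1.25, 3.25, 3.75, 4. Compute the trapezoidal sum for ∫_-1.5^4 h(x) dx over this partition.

Subinterval widths: 2.75, 2, 0.5, 0.25.
h(-1.5) = -11.25, h(1.25) = 5.9375, h(3.25) = 8.9375, h(3.75) = 8.4375, h(4) = 8.
On each subinterval the trapezoid contributes (Δx_i/2)·[h(x_{i-1}) + h(x_i)].
Sum = 13.96875.

13.96875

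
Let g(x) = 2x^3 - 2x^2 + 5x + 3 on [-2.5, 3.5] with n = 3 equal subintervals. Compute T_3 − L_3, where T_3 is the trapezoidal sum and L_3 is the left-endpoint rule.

135

T_3 = 53.5.
L_3 = -81.5.
T_3 − L_3 = 135.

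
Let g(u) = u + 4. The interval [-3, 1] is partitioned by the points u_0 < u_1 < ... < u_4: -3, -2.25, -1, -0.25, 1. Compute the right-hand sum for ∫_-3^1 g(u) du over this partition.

14.125

Subinterval widths: 0.75, 1.25, 0.75, 1.25.
Right endpoints: -2.25, -1, -0.25, 1.
g(-2.25) = 1.75, g(-1) = 3, g(-0.25) = 3.75, g(1) = 5.
Sum = Σ Δu_i · g(u_i).
Sum = 14.125.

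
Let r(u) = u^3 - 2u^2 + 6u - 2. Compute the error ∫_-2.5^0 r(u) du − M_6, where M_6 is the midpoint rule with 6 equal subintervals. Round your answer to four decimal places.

Exact integral: ∫_-2.5^0 r(u) du ≈ -43.932292.
M_6 ≈ -43.724320.
Error ≈ -43.932292 − (-43.724320) ≈ -0.2080.

-0.2080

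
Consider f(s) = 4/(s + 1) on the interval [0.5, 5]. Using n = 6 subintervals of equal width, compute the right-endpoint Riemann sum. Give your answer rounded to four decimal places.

4.8714

Δs = (5 − 0.5)/6 = 0.75.
Right endpoints: 1.25, 2, 2.75, 3.5, 4.25, 5.
f(1.25) = 16/9, f(2) = 4/3, f(2.75) = 16/15, f(3.5) = 8/9, f(4.25) = 16/21, f(5) = 2/3.
Sum = Δs · [f(1.25) + f(2) + f(2.75) + ...].
Sum ≈ 4.8714.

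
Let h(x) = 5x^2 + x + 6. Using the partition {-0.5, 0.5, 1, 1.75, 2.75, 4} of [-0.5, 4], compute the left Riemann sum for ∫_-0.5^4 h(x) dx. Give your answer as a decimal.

Subinterval widths: 1, 0.5, 0.75, 1, 1.25.
Left endpoints: -0.5, 0.5, 1, 1.75, 2.75.
h(-0.5) = 6.75, h(0.5) = 7.75, h(1) = 12, h(1.75) = 23.0625, h(2.75) = 46.5625.
Sum = Σ Δx_i · h(x_i).
Sum = 100.890625.

100.890625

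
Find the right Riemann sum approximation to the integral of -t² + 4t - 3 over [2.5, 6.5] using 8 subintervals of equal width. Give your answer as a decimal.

Δt = (6.5 − 2.5)/8 = 0.5.
Right endpoints: 3, 3.5, 4, 4.5, 5, 5.5, 6, 6.5.
f(3) = 0, f(3.5) = -1.25, f(4) = -3, f(4.5) = -5.25, f(5) = -8, f(5.5) = -11.25, f(6) = -15, f(6.5) = -19.25.
Sum = Δt · [f(3) + f(3.5) + f(4) + ...].
Sum = -31.5.

-31.5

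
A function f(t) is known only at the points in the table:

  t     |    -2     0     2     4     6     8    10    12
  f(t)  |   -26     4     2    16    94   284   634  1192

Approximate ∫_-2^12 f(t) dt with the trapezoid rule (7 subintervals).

3234

Δt = 2.
T_7 = (2/2)·[(-26) + 2·4 + 2·2 + 2·16 + 2·94 + 2·284 + 2·634 + 1192] = 3234.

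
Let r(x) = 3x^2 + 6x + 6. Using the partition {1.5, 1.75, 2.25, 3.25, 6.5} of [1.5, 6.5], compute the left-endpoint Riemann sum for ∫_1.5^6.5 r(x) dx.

238.828125

Subinterval widths: 0.25, 0.5, 1, 3.25.
Left endpoints: 1.5, 1.75, 2.25, 3.25.
r(1.5) = 21.75, r(1.75) = 25.6875, r(2.25) = 34.6875, r(3.25) = 57.1875.
Sum = Σ Δx_i · r(x_i).
Sum = 238.828125.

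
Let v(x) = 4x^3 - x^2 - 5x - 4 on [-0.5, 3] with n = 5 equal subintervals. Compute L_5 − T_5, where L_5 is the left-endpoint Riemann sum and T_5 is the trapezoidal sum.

L_5 = 11.235.
T_5 = 40.0225.
L_5 − T_5 = -28.7875.

-28.7875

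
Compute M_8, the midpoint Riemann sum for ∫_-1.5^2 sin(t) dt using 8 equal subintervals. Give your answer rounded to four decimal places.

0.4908

Δt = (2 − (-1.5))/8 = 0.4375.
Midpoints: -1.28125, -0.84375, -0.40625, 0.03125, 0.46875, 0.90625, 1.34375, 1.78125.
f(-1.28125) ≈ -0.9584, f(-0.84375) ≈ -0.7471, f(-0.40625) ≈ -0.3952, f(0.03125) ≈ 0.0312, f(0.46875) ≈ 0.4518, f(0.90625) ≈ 0.7872, f(1.34375) ≈ 0.9743, f(1.78125) ≈ 0.9779.
Sum = Δt · [f(-1.28125) + f(-0.84375) + f(-0.40625) + ...].
Sum ≈ 0.4908.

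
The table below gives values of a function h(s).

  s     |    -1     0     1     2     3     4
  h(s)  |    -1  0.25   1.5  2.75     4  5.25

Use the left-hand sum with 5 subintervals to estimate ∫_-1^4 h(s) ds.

Δs = 1.
Sum = 1·[(-1) + 0.25 + 1.5 + 2.75 + 4] = 7.5.

7.5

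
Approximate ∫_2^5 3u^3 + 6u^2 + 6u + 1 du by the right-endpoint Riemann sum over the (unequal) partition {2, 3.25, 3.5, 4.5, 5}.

Subinterval widths: 1.25, 0.25, 1, 0.5.
Right endpoints: 3.25, 3.5, 4.5, 5.
f(3.25) = 186.859375, f(3.5) = 224.125, f(4.5) = 422.875, f(5) = 556.
Sum = Σ Δu_i · f(u_i).
Sum = 990.48046875.

990.48046875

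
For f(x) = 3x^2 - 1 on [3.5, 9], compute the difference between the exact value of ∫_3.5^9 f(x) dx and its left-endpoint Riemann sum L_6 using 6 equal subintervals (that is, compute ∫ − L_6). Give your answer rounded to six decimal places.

Exact integral: ∫_3.5^9 f(x) dx = 680.625.
L_6 ≈ 588.40451389.
Error ≈ 680.625 − 588.40451389 ≈ 92.220486.

92.220486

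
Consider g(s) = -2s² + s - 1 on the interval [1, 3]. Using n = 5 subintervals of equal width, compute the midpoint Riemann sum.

Δs = (3 − 1)/5 = 0.4.
Midpoints: 1.2, 1.6, 2, 2.4, 2.8.
g(1.2) = -2.68, g(1.6) = -4.52, g(2) = -7, g(2.4) = -10.12, g(2.8) = -13.88.
Sum = Δs · [g(1.2) + g(1.6) + g(2) + g(2.4) + g(2.8)].
Sum = -15.28.

-15.28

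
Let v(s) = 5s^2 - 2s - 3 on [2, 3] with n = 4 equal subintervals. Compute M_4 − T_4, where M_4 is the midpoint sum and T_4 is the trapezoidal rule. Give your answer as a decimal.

-0.078125

M_4 = 23.640625.
T_4 = 23.71875.
M_4 − T_4 = -0.078125.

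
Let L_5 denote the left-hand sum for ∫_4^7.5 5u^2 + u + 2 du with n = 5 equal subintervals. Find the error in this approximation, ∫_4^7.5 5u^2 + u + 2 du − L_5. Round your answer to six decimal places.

70.233333

Exact integral: ∫_4^7.5 f(u) du ≈ 623.58333333.
L_5 = 553.35.
Error ≈ 623.58333333 − 553.35 ≈ 70.233333.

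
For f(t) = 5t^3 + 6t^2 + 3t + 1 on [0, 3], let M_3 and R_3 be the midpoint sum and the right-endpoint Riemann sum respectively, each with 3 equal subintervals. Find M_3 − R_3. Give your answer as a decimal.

-120.375

M_3 = 164.625.
R_3 = 285.
M_3 − R_3 = -120.375.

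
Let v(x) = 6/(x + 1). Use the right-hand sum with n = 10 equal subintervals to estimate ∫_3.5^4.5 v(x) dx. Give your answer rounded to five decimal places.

1.19198

Δx = (4.5 − 3.5)/10 = 0.1.
Right endpoints: 3.6, 3.7, 3.8, 3.9, 4, 4.1, 4.2, 4.3, 4.4, 4.5.
v(3.6) = 30/23, v(3.7) = 60/47, v(3.8) = 1.25, v(3.9) = 60/49, v(4) = 1.2, v(4.1) = 20/17, v(4.2) = 15/13, v(4.3) = 60/53, v(4.4) = 10/9, v(4.5) = 12/11.
Sum = Δx · [v(3.6) + v(3.7) + v(3.8) + ...].
Sum ≈ 1.19198.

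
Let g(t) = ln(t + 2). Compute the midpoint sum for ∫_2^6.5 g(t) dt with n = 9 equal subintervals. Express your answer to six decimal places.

Δt = (6.5 − 2)/9 = 0.5.
Midpoints: 2.25, 2.75, 3.25, 3.75, 4.25, 4.75, 5.25, 5.75, 6.25.
g(2.25) ≈ 1.446919, g(2.75) ≈ 1.558145, g(3.25) ≈ 1.658228, g(3.75) ≈ 1.749200, g(4.25) ≈ 1.832581, g(4.75) ≈ 1.909543, g(5.25) ≈ 1.981001, g(5.75) ≈ 2.047693, g(6.25) ≈ 2.110213.
Sum = Δt · [g(2.25) + g(2.75) + g(3.25) + ...].
Sum ≈ 8.146762.

8.146762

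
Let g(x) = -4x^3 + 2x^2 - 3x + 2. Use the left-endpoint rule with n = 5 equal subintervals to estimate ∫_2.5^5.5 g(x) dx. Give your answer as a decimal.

-644.58

Δx = (5.5 − 2.5)/5 = 0.6.
Left endpoints: 2.5, 3.1, 3.7, 4.3, 4.9.
g(2.5) = -55.5, g(3.1) = -107.244, g(3.7) = -184.332, g(4.3) = -291.948, g(4.9) = -435.276.
Sum = Δx · [g(2.5) + g(3.1) + g(3.7) + g(4.3) + g(4.9)].
Sum = -644.58.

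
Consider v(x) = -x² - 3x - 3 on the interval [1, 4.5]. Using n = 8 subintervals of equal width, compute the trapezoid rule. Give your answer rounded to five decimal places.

-69.52832

Δx = (4.5 − 1)/8 = 0.4375.
v(1) = -7, v(1.4375) = -9.37890625, v(1.875) = -12.140625, v(2.3125) = -15.28515625, v(2.75) = -18.8125, v(3.1875) = -22.72265625, v(3.625) = -27.015625, v(4.0625) = -31.69140625, v(4.5) = -36.75.
T_8 = (Δx/2)·[v(x_0) + 2v(x_1) + ... + 2v(x_{7}) + v(x_8)].
Sum ≈ -69.52832.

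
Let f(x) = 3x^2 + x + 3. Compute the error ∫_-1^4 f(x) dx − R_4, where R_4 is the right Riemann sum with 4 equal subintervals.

Exact integral: ∫_-1^4 f(x) dx = 87.5.
R_4 = 122.65625.
Error = 87.5 − 122.65625 = -35.15625.

-35.15625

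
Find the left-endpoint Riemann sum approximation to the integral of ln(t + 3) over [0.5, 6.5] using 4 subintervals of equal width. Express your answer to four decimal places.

10.2202

Δt = (6.5 − 0.5)/4 = 1.5.
Left endpoints: 0.5, 2, 3.5, 5.
f(0.5) ≈ 1.2528, f(2) ≈ 1.6094, f(3.5) ≈ 1.8718, f(5) ≈ 2.0794.
Sum = Δt · [f(0.5) + f(2) + f(3.5) + f(5)].
Sum ≈ 10.2202.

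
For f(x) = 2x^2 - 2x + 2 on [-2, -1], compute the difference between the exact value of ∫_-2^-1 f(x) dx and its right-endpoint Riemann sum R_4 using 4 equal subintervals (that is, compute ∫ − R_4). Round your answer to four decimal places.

Exact integral: ∫_-2^-1 f(x) dx ≈ 9.666667.
R_4 = 8.6875.
Error ≈ 9.666667 − 8.6875 ≈ 0.9792.

0.9792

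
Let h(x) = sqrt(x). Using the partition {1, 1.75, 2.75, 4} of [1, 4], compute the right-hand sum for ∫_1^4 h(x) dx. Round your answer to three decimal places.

5.150

Subinterval widths: 0.75, 1, 1.25.
Right endpoints: 1.75, 2.75, 4.
h(1.75) ≈ 1.323, h(2.75) ≈ 1.658, h(4) ≈ 2.000.
Sum = Σ Δx_i · h(x_i).
Sum ≈ 5.150.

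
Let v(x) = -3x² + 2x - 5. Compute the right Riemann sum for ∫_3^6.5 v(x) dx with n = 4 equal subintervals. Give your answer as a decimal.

Δx = (6.5 − 3)/4 = 0.875.
Right endpoints: 3.875, 4.75, 5.625, 6.5.
v(3.875) = -42.296875, v(4.75) = -63.1875, v(5.625) = -88.671875, v(6.5) = -118.75.
Sum = Δx · [v(3.875) + v(4.75) + v(5.625) + v(6.5)].
Sum = -273.79296875.

-273.79296875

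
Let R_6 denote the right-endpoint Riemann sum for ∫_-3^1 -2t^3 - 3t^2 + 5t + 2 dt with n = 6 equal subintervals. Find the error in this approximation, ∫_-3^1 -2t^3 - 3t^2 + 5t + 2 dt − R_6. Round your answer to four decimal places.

3.1111

Exact integral: ∫_-3^1 f(t) dt = 0.
R_6 ≈ -3.111111.
Error ≈ 0 − (-3.111111) ≈ 3.1111.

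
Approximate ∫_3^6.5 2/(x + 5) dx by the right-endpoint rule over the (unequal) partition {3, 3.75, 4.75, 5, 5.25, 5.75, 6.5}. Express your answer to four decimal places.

Subinterval widths: 0.75, 1, 0.25, 0.25, 0.5, 0.75.
Right endpoints: 3.75, 4.75, 5, 5.25, 5.75, 6.5.
f(3.75) = 8/35, f(4.75) = 8/39, f(5) = 0.2, f(5.25) = 8/41, f(5.75) = 8/43, f(6.5) = 4/23.
Sum = Σ Δx_i · f(x_i).
Sum ≈ 0.6988.

0.6988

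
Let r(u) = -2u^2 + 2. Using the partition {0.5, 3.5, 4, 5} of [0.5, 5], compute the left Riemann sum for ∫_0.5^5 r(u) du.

-36.75

Subinterval widths: 3, 0.5, 1.
Left endpoints: 0.5, 3.5, 4.
r(0.5) = 1.5, r(3.5) = -22.5, r(4) = -30.
Sum = Σ Δu_i · r(u_i).
Sum = -36.75.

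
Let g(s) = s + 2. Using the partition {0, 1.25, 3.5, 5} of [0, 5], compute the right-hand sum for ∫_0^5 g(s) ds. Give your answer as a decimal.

26.9375

Subinterval widths: 1.25, 2.25, 1.5.
Right endpoints: 1.25, 3.5, 5.
g(1.25) = 3.25, g(3.5) = 5.5, g(5) = 7.
Sum = Σ Δs_i · g(s_i).
Sum = 26.9375.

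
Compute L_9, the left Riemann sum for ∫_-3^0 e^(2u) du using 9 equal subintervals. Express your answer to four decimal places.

0.3508

Δu = (0 − (-3))/9 = 1/3.
Left endpoints: -3, -8/3, -7/3, -2, -5/3, -4/3, -1, -2/3, -1/3.
f(-3) ≈ 0.0025, f(-8/3) ≈ 0.0048, f(-7/3) ≈ 0.0094, f(-2) ≈ 0.0183, f(-5/3) ≈ 0.0357, f(-4/3) ≈ 0.0695, f(-1) ≈ 0.1353, f(-2/3) ≈ 0.2636, f(-1/3) ≈ 0.5134.
Sum = Δu · [f(-3) + f(-8/3) + f(-7/3) + ...].
Sum ≈ 0.3508.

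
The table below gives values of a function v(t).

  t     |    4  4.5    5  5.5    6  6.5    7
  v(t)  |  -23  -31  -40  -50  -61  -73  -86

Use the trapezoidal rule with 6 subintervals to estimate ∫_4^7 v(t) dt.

-154.75

Δt = 0.5.
T_6 = (0.5/2)·[(-23) + 2·(-31) + 2·(-40) + 2·(-50) + 2·(-61) + 2·(-73) + (-86)] = -154.75.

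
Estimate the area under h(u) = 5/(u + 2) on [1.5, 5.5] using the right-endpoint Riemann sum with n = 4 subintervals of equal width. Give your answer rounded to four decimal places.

3.4561

Δu = (5.5 − 1.5)/4 = 1.
Right endpoints: 2.5, 3.5, 4.5, 5.5.
h(2.5) = 10/9, h(3.5) = 10/11, h(4.5) = 10/13, h(5.5) = 2/3.
Sum = Δu · [h(2.5) + h(3.5) + h(4.5) + h(5.5)].
Sum ≈ 3.4561.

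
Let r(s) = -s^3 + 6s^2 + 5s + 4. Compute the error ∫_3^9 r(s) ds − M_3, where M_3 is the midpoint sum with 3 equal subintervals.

Exact integral: ∫_3^9 r(s) ds = -12.
M_3 = 12.
Error = -12 − 12 = -24.

-24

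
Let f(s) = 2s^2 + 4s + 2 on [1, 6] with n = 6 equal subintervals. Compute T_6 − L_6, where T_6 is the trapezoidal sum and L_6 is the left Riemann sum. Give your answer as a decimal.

37.5

T_6 ≈ 224.49074.
L_6 ≈ 186.99074.
T_6 − L_6 = 37.5.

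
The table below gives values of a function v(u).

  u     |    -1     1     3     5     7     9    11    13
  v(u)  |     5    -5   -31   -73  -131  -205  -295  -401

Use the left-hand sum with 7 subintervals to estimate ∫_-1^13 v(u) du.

Δu = 2.
Sum = 2·[5 + (-5) + (-31) + (-73) + (-131) + (-205) + (-295)] = -1470.

-1470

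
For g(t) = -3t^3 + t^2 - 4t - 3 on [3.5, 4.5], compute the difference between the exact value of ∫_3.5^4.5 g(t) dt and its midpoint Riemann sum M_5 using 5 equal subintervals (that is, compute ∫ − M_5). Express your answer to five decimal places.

-0.11667

Exact integral: ∫_3.5^4.5 g(t) dt ≈ -197.9166667.
M_5 = -197.8.
Error ≈ -197.9166667 − (-197.8) ≈ -0.11667.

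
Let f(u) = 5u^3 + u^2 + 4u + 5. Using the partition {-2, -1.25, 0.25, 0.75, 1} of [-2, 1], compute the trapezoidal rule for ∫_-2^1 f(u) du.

Subinterval widths: 0.75, 1.5, 0.5, 0.25.
f(-2) = -39, f(-1.25) = -8.203125, f(0.25) = 6.140625, f(0.75) = 10.671875, f(1) = 15.
On each subinterval the trapezoid contributes (Δu_i/2)·[f(u_{i-1}) + f(u_i)].
Sum = -11.8359375.

-11.8359375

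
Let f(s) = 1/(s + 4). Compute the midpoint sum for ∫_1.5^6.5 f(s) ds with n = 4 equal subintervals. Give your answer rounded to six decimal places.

0.645083

Δs = (6.5 − 1.5)/4 = 1.25.
Midpoints: 2.125, 3.375, 4.625, 5.875.
f(2.125) = 8/49, f(3.375) = 8/59, f(4.625) = 8/69, f(5.875) = 8/79.
Sum = Δs · [f(2.125) + f(3.375) + f(4.625) + f(5.875)].
Sum ≈ 0.645083.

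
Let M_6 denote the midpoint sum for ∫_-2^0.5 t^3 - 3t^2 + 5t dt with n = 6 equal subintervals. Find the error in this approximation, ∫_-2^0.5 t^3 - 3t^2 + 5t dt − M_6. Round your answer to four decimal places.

Exact integral: ∫_-2^0.5 f(t) dt = -21.484375.
M_6 ≈ -21.294488.
Error ≈ -21.484375 − (-21.294488) ≈ -0.1899.

-0.1899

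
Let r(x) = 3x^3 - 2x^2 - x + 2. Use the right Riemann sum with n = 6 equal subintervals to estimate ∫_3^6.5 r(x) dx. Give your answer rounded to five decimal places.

Δx = (6.5 − 3)/6 = 7/12.
Right endpoints: 43/12, 25/6, 4.75, 16/3, 71/12, 6.5.
r(43/12) = 63803/576, r(25/6) = 180.125, r(4.75) = 273.640625, r(16/3) = 3554/9, r(71/12) = 105109/192, r(6.5) = 734.875.
Sum = Δx · [r(43/12) + r(25/6) + r(4.75) + ...].
Sum ≈ 1307.68244.

1307.68244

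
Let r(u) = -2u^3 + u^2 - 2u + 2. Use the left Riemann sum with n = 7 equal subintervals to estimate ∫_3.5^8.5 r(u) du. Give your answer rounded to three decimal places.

-2019.286

Δu = (8.5 − 3.5)/7 = 5/7.
Left endpoints: 3.5, 59/14, 69/14, 79/14, 89/14, 99/14, 109/14.
r(3.5) = -78.5, r(59/14) = -47458/343, r(69/14) = -152981/686, r(79/14) = -115523/343, r(89/14) = -332111/686, r(99/14) = -229588/343, r(109/14) = -615241/686.
Sum = Δu · [r(3.5) + r(59/14) + r(69/14) + ...].
Sum ≈ -2019.286.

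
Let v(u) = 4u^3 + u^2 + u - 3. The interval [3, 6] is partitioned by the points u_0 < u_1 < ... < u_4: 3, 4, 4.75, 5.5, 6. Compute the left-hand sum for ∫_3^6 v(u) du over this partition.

Subinterval widths: 1, 0.75, 0.75, 0.5.
Left endpoints: 3, 4, 4.75, 5.5.
v(3) = 117, v(4) = 273, v(4.75) = 453, v(5.5) = 698.25.
Sum = Σ Δu_i · v(u_i).
Sum = 1010.625.

1010.625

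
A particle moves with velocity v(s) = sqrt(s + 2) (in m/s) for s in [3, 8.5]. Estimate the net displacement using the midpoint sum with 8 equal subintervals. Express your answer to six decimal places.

15.230396

Δs = (8.5 − 3)/8 = 0.6875.
Midpoints: 3.34375, 4.03125, 4.71875, 5.40625, 6.09375, 6.78125, 7.46875, 8.15625.
v(3.34375) ≈ 2.311655, v(4.03125) ≈ 2.455860, v(4.71875) ≈ 2.592055, v(5.40625) ≈ 2.721443, v(6.09375) ≈ 2.844952, v(6.78125) ≈ 2.963317, v(7.46875) ≈ 3.077133, v(8.15625) ≈ 3.186887.
Sum = Δs · [v(3.34375) + v(4.03125) + v(4.71875) + ...].
Sum ≈ 15.230396.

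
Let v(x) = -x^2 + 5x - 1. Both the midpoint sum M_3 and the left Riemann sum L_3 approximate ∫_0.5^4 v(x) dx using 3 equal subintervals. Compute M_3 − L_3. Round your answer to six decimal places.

M_3 ≈ 14.98032407.
L_3 ≈ 12.76851852.
M_3 − L_3 ≈ 2.211806.

2.211806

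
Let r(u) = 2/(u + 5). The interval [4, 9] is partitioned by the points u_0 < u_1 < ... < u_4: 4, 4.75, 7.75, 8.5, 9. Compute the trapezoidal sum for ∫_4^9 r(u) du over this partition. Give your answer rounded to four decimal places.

Subinterval widths: 0.75, 3, 0.75, 0.5.
r(4) = 2/9, r(4.75) = 8/39, r(7.75) = 8/51, r(8.5) = 4/27, r(9) = 1/7.
On each subinterval the trapezoid contributes (Δu_i/2)·[r(u_{i-1}) + r(u_i)].
Sum ≈ 0.8904.

0.8904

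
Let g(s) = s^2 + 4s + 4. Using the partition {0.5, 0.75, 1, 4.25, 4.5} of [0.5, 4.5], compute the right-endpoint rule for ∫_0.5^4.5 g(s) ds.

141.65625

Subinterval widths: 0.25, 0.25, 3.25, 0.25.
Right endpoints: 0.75, 1, 4.25, 4.5.
g(0.75) = 7.5625, g(1) = 9, g(4.25) = 39.0625, g(4.5) = 42.25.
Sum = Σ Δs_i · g(s_i).
Sum = 141.65625.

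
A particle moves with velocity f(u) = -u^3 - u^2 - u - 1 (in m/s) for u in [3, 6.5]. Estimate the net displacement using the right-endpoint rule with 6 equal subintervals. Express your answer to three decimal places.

Δu = (6.5 − 3)/6 = 7/12.
Right endpoints: 43/12, 25/6, 4.75, 16/3, 71/12, 6.5.
f(43/12) = -109615/1728, f(25/6) = -20491/216, f(4.75) = -135.484375, f(16/3) = -5035/27, f(71/12) = -430355/1728, f(6.5) = -324.375.
Sum = Δu · [f(43/12) + f(25/6) + f(4.75) + ...].
Sum ≈ -614.652.

-614.652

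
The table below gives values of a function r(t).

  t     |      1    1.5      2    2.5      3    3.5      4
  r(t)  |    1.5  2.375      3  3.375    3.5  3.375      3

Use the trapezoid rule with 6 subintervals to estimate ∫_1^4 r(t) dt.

Δt = 0.5.
T_6 = (0.5/2)·[1.5 + 2·2.375 + 2·3 + 2·3.375 + 2·3.5 + 2·3.375 + 3] = 8.9375.

8.9375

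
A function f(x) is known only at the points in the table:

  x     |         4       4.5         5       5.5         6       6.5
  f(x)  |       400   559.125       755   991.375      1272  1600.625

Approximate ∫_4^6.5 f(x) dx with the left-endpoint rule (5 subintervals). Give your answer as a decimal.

1988.75

Δx = 0.5.
Sum = 0.5·[400 + 559.125 + 755 + 991.375 + 1272] = 1988.75.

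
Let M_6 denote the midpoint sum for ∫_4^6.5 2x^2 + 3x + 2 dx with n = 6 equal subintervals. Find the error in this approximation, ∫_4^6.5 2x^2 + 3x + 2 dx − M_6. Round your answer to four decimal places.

Exact integral: ∫_4^6.5 f(x) dx ≈ 184.791667.
M_6 ≈ 184.719329.
Error ≈ 184.791667 − 184.719329 ≈ 0.0723.

0.0723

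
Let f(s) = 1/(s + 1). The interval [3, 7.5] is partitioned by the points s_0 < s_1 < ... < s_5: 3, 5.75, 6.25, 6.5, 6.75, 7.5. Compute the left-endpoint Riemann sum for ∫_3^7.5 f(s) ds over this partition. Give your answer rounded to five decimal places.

0.92616

Subinterval widths: 2.75, 0.5, 0.25, 0.25, 0.75.
Left endpoints: 3, 5.75, 6.25, 6.5, 6.75.
f(3) = 0.25, f(5.75) = 4/27, f(6.25) = 4/29, f(6.5) = 2/15, f(6.75) = 4/31.
Sum = Σ Δs_i · f(s_i).
Sum ≈ 0.92616.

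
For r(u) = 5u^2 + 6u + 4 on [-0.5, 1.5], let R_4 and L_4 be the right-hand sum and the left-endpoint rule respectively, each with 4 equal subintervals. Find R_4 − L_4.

R_4 = 25.75.
L_4 = 14.75.
R_4 − L_4 = 11.

11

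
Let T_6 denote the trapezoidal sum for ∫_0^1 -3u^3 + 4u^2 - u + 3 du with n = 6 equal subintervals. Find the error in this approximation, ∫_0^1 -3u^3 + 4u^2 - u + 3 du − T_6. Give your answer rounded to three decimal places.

Exact integral: ∫_0^1 f(u) du ≈ 3.08333.
T_6 ≈ 3.08102.
Error ≈ 3.08333 − 3.08102 ≈ 0.002.

0.002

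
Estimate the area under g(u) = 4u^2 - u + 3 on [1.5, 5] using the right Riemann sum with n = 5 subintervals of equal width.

Δu = (5 − 1.5)/5 = 0.7.
Right endpoints: 2.2, 2.9, 3.6, 4.3, 5.
g(2.2) = 20.16, g(2.9) = 33.74, g(3.6) = 51.24, g(4.3) = 72.66, g(5) = 98.
Sum = Δu · [g(2.2) + g(2.9) + g(3.6) + g(4.3) + g(5)].
Sum = 193.06.

193.06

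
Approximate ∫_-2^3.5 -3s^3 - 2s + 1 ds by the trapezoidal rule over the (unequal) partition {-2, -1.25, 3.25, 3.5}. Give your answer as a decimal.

-239.03515625

Subinterval widths: 0.75, 4.5, 0.25.
f(-2) = 29, f(-1.25) = 9.359375, f(3.25) = -108.484375, f(3.5) = -134.625.
On each subinterval the trapezoid contributes (Δs_i/2)·[f(s_{i-1}) + f(s_i)].
Sum = -239.03515625.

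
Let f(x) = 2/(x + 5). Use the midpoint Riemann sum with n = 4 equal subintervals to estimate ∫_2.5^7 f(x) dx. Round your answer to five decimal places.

Δx = (7 − 2.5)/4 = 1.125.
Midpoints: 3.0625, 4.1875, 5.3125, 6.4375.
f(3.0625) = 32/129, f(4.1875) = 32/147, f(5.3125) = 32/165, f(6.4375) = 32/183.
Sum = Δx · [f(3.0625) + f(4.1875) + f(5.3125) + f(6.4375)].
Sum ≈ 0.93887.

0.93887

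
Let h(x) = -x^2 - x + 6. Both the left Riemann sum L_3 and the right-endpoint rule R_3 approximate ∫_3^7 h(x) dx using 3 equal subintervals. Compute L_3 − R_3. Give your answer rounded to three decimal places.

58.667

L_3 ≈ -73.18519.
R_3 ≈ -131.85185.
L_3 − R_3 ≈ 58.667.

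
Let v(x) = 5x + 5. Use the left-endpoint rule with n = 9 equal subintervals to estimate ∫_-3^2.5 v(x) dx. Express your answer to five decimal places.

Δx = (2.5 − (-3))/9 = 11/18.
Left endpoints: -3, -43/18, -16/9, -7/6, -5/9, 1/18, 2/3, 23/18, 17/9.
v(-3) = -10, v(-43/18) = -125/18, v(-16/9) = -35/9, v(-7/6) = -5/6, v(-5/9) = 20/9, v(1/18) = 95/18, v(2/3) = 25/3, v(23/18) = 205/18, v(17/9) = 130/9.
Sum = Δx · [v(-3) + v(-43/18) + v(-16/9) + ...].
Sum ≈ 12.22222.

12.22222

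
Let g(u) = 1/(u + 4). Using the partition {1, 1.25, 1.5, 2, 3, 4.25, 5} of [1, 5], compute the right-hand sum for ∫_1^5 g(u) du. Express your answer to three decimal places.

0.554

Subinterval widths: 0.25, 0.25, 0.5, 1, 1.25, 0.75.
Right endpoints: 1.25, 1.5, 2, 3, 4.25, 5.
g(1.25) = 4/21, g(1.5) = 2/11, g(2) = 1/6, g(3) = 1/7, g(4.25) = 4/33, g(5) = 1/9.
Sum = Σ Δu_i · g(u_i).
Sum ≈ 0.554.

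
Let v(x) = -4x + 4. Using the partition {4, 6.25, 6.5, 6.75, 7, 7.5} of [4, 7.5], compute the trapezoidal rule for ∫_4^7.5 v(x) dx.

-66.5

Subinterval widths: 2.25, 0.25, 0.25, 0.25, 0.5.
v(4) = -12, v(6.25) = -21, v(6.5) = -22, v(6.75) = -23, v(7) = -24, v(7.5) = -26.
On each subinterval the trapezoid contributes (Δx_i/2)·[v(x_{i-1}) + v(x_i)].
Sum = -66.5.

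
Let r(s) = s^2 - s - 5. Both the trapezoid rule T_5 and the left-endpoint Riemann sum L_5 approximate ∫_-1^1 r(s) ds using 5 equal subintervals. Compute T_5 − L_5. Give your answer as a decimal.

-0.4

T_5 = -9.28.
L_5 = -8.88.
T_5 − L_5 = -0.4.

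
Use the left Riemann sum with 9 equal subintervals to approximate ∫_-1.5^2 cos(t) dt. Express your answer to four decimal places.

1.9774

Δt = (2 − (-1.5))/9 = 7/18.
Left endpoints: -1.5, -10/9, -13/18, -1/3, 1/18, 4/9, 5/6, 11/9, 29/18.
f(-1.5) ≈ 0.0707, f(-10/9) ≈ 0.4437, f(-13/18) ≈ 0.7503, f(-1/3) ≈ 0.9450, f(1/18) ≈ 0.9985, f(4/9) ≈ 0.9028, f(5/6) ≈ 0.6724, f(11/9) ≈ 0.3416, f(29/18) ≈ -0.0403.
Sum = Δt · [f(-1.5) + f(-10/9) + f(-13/18) + ...].
Sum ≈ 1.9774.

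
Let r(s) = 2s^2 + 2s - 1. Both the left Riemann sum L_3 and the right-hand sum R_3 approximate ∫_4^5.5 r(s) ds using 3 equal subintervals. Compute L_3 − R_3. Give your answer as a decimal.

-15.75

L_3 = 73.25.
R_3 = 89.
L_3 − R_3 = -15.75.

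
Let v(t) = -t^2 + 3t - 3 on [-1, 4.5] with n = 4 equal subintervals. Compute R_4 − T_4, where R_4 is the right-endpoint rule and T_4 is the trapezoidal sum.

-1.890625

R_4 = -21.95703125.
T_4 = -20.06640625.
R_4 − T_4 = -1.890625.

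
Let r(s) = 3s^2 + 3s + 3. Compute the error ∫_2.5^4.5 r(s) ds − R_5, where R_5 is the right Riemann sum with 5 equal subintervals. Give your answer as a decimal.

-9.76

Exact integral: ∫_2.5^4.5 r(s) ds = 102.5.
R_5 = 112.26.
Error = 102.5 − 112.26 = -9.76.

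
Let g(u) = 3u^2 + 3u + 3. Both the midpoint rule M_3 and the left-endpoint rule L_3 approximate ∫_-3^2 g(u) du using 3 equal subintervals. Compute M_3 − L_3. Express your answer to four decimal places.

M_3 ≈ 39.027778.
L_3 ≈ 49.444444.
M_3 − L_3 ≈ -10.4167.

-10.4167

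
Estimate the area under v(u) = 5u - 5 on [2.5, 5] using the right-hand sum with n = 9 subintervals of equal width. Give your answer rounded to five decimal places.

Δu = (5 − 2.5)/9 = 5/18.
Right endpoints: 25/9, 55/18, 10/3, 65/18, 35/9, 25/6, 40/9, 85/18, 5.
v(25/9) = 80/9, v(55/18) = 185/18, v(10/3) = 35/3, v(65/18) = 235/18, v(35/9) = 130/9, v(25/6) = 95/6, v(40/9) = 155/9, v(85/18) = 335/18, v(5) = 20.
Sum = Δu · [v(25/9) + v(55/18) + v(10/3) + ...].
Sum ≈ 36.11111.

36.11111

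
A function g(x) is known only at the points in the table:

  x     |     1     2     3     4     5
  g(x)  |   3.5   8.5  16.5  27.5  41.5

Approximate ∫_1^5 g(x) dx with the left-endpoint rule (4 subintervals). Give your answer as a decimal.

56

Δx = 1.
Sum = 1·[3.5 + 8.5 + 16.5 + 27.5] = 56.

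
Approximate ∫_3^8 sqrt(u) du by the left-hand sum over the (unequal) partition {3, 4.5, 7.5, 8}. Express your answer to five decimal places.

Subinterval widths: 1.5, 3, 0.5.
Left endpoints: 3, 4.5, 7.5.
f(3) ≈ 1.73205, f(4.5) ≈ 2.12132, f(7.5) ≈ 2.73861.
Sum = Σ Δu_i · f(u_i).
Sum ≈ 10.33134.

10.33134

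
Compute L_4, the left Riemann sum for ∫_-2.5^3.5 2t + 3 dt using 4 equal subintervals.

Δt = (3.5 − (-2.5))/4 = 1.5.
Left endpoints: -2.5, -1, 0.5, 2.
f(-2.5) = -2, f(-1) = 1, f(0.5) = 4, f(2) = 7.
Sum = Δt · [f(-2.5) + f(-1) + f(0.5) + f(2)].
Sum = 15.

15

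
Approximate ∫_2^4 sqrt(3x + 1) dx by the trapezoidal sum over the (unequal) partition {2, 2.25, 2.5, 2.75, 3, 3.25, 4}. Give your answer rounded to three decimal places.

Subinterval widths: 0.25, 0.25, 0.25, 0.25, 0.25, 0.75.
f(2) ≈ 2.646, f(2.25) ≈ 2.784, f(2.5) ≈ 2.915, f(2.75) ≈ 3.041, f(3) ≈ 3.162, f(3.25) ≈ 3.279, f(4) ≈ 3.606.
On each subinterval the trapezoid contributes (Δx_i/2)·[f(x_{i-1}) + f(x_i)].
Sum ≈ 6.298.

6.298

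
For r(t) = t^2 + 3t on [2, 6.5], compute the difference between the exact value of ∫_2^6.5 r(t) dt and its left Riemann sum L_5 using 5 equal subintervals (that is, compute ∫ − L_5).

22.68

Exact integral: ∫_2^6.5 r(t) dt = 146.25.
L_5 = 123.57.
Error = 146.25 − 123.57 = 22.68.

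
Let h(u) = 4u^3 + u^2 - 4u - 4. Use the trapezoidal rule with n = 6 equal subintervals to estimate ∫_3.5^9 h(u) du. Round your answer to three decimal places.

Δu = (9 − 3.5)/6 = 11/12.
h(3.5) = 165.75, h(53/12) = 18493/54, h(16/3) = 16468/27, h(6.25) = 986.625, h(43/6) = 161033/108, h(97/12) = 231301/108, h(9) = 2957.
T_6 = (Δu/2)·[h(u_0) + 2h(u_1) + ... + 2h(u_{5}) + h(u_6)].
Sum ≈ 6538.685.

6538.685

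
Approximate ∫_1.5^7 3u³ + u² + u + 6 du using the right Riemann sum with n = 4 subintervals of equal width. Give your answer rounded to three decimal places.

Δu = (7 − 1.5)/4 = 1.375.
Right endpoints: 2.875, 4.25, 5.625, 7.
f(2.875) = 45277/512, f(4.25) = 258.609375, f(5.625) = 295527/512, f(7) = 1091.
Sum = Δu · [f(2.875) + f(4.25) + f(5.625) + f(7)].
Sum ≈ 2770.958.

2770.958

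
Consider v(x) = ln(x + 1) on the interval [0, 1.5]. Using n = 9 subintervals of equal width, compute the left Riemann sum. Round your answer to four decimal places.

Δx = (1.5 − 0)/9 = 1/6.
Left endpoints: 0, 1/6, 1/3, 0.5, 2/3, 5/6, 1, 7/6, 4/3.
v(0) ≈ 0.0000, v(1/6) ≈ 0.1542, v(1/3) ≈ 0.2877, v(0.5) ≈ 0.4055, v(2/3) ≈ 0.5108, v(5/6) ≈ 0.6061, v(1) ≈ 0.6931, v(7/6) ≈ 0.7732, v(4/3) ≈ 0.8473.
Sum = Δx · [v(0) + v(1/6) + v(1/3) + ...].
Sum ≈ 0.7130.

0.7130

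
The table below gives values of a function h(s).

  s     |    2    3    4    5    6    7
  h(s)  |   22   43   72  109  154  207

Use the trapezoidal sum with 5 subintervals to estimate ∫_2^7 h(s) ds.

492.5

Δs = 1.
T_5 = (1/2)·[22 + 2·43 + 2·72 + 2·109 + 2·154 + 207] = 492.5.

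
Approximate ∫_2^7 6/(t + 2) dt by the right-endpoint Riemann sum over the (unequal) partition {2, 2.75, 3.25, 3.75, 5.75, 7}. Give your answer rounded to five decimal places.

4.42226

Subinterval widths: 0.75, 0.5, 0.5, 2, 1.25.
Right endpoints: 2.75, 3.25, 3.75, 5.75, 7.
f(2.75) = 24/19, f(3.25) = 8/7, f(3.75) = 24/23, f(5.75) = 24/31, f(7) = 2/3.
Sum = Σ Δt_i · f(t_i).
Sum ≈ 4.42226.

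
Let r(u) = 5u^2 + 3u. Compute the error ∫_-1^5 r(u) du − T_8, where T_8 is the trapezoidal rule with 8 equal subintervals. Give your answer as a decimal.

-2.8125

Exact integral: ∫_-1^5 r(u) du = 246.
T_8 = 248.8125.
Error = 246 − 248.8125 = -2.8125.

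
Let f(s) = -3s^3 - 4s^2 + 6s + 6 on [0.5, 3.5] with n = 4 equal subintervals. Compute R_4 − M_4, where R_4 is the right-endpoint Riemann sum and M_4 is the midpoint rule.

R_4 = -181.03125.
M_4 = -112.40625.
R_4 − M_4 = -68.625.

-68.625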